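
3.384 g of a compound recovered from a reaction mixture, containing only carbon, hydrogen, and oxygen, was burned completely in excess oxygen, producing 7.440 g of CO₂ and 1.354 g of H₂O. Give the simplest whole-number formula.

C9H8O4

mol C = 7.440 g CO₂ ÷ 44.009 g/mol = 0.16906 mol
mol H = 2 × 1.354 g H₂O ÷ 18.015 g/mol = 0.15032 mol
mass O = 3.384 − (2.0305 + 0.15152) = 1.2019 g → mol O = 1.2019 ÷ 15.999 = 0.075126 mol
Divide by the smallest (0.075126 mol): C 2.250, H 2.001, O 1.000
Multiplying each by 4 gives whole numbers: C 9.00, H 8.00, O 4.00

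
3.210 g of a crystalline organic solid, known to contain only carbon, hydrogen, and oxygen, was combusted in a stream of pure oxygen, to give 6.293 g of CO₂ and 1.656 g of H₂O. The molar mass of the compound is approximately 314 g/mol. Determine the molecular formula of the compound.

mol C = 6.293 g CO₂ ÷ 44.009 g/mol = 0.14299 mol
mol H = 2 × 1.656 g H₂O ÷ 18.015 g/mol = 0.18385 mol
mass O = 3.210 − (1.7175 + 0.18532) = 1.3072 g → mol O = 1.3072 ÷ 15.999 = 0.081704 mol
Divide by the smallest (0.081704 mol): C 1.750, H 2.250, O 1.000
Multiplying each by 4 gives whole numbers: C 7.00, H 9.00, O 4.00
Empirical formula: C7H9O4
Empirical-formula mass = 157.15 g/mol; 314 ÷ 157.15 ≈ 2, so the molecular formula is C14H18O8.

C14H18O8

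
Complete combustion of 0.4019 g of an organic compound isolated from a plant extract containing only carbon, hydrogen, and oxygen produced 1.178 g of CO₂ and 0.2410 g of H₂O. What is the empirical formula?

C8H8O

mol C = 1.178 g CO₂ ÷ 44.009 g/mol = 0.026767 mol
mol H = 2 × 0.2410 g H₂O ÷ 18.015 g/mol = 0.026755 mol
mass O = 0.4019 − (0.32150 + 0.026970) = 0.053429 g → mol O = 0.053429 ÷ 15.999 = 0.0033395 mol
Divide by the smallest (0.0033395 mol): C 8.015, H 8.012, O 1.000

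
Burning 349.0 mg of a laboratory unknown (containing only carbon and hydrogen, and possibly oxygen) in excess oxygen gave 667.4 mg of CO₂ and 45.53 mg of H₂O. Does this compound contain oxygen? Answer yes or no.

mol C = 0.6674 g CO₂ ÷ 44.009 g/mol = 0.015165 mol
mol H = 2 × 0.04553 g H₂O ÷ 18.015 g/mol = 0.0050547 mol
C and H account for only 0.18724 g of the 0.3490 g sample; the remaining 0.16176 g must be oxygen.

yes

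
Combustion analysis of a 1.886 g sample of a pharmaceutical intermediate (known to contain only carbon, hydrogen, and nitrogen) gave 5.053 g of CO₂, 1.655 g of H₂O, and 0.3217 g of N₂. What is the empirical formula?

mol C = 5.053 g CO₂ ÷ 44.009 g/mol = 0.11482 mol
mol H = 2 × 1.655 g H₂O ÷ 18.015 g/mol = 0.18374 mol
mol N = 2 × 0.3217 g N₂ ÷ 28.014 g/mol = 0.022967 mol
Divide by the smallest (0.022967 mol): C 4.999, H 8.000, N 1.000

C5H8N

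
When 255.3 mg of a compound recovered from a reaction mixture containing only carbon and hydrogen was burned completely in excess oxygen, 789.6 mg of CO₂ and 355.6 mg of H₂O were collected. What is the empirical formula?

C5H11

mol C = 0.7896 g CO₂ ÷ 44.009 g/mol = 0.017942 mol
mol H = 2 × 0.3556 g H₂O ÷ 18.015 g/mol = 0.039478 mol
Divide by the smallest (0.017942 mol): C 1.000, H 2.200
Multiplying each by 5 gives whole numbers: C 5.00, H 11.00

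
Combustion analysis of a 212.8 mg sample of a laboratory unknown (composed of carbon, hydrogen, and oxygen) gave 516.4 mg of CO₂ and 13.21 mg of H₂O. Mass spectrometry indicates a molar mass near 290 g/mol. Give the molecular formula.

C16H2O6

mol C = 0.5164 g CO₂ ÷ 44.009 g/mol = 0.011734 mol
mol H = 2 × 0.01321 g H₂O ÷ 18.015 g/mol = 0.0014666 mol
mass O = 0.2128 − (0.14094 + 0.0014783) = 0.070385 g → mol O = 0.070385 ÷ 15.999 = 0.0043993 mol
Divide by the smallest (0.0014666 mol): C 8.001, H 1.000, O 3.000
Empirical formula: C8HO3
Empirical-formula mass = 145.09 g/mol; 290 ÷ 145.09 ≈ 2, so the molecular formula is C16H2O6.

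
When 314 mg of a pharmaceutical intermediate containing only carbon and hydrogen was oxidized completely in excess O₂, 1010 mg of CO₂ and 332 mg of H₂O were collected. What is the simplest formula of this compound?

C5H8

mol C = 1.01 g CO₂ ÷ 44.009 g/mol = 0.02295 mol
mol H = 2 × 0.332 g H₂O ÷ 18.015 g/mol = 0.03686 mol
Divide by the smallest (0.02295 mol): C 1.000, H 1.606
Multiplying each by 5 gives whole numbers: C 5.00, H 8.03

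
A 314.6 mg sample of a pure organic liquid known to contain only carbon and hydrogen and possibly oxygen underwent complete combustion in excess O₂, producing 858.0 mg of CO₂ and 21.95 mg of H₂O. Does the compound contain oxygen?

yes

mol C = 0.8580 g CO₂ ÷ 44.009 g/mol = 0.019496 mol
mol H = 2 × 0.02195 g H₂O ÷ 18.015 g/mol = 0.0024369 mol
C and H account for only 0.23662 g of the 0.3146 g sample; the remaining 0.077977 g must be oxygen.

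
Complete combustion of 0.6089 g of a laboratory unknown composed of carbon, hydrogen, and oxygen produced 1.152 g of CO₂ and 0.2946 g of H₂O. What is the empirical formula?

mol C = 1.152 g CO₂ ÷ 44.009 g/mol = 0.026176 mol
mol H = 2 × 0.2946 g H₂O ÷ 18.015 g/mol = 0.032706 mol
mass O = 0.6089 − (0.31441 + 0.032968) = 0.26153 g → mol O = 0.26153 ÷ 15.999 = 0.016346 mol
Divide by the smallest (0.016346 mol): C 1.601, H 2.001, O 1.000
Multiplying each by 5 gives whole numbers: C 8.01, H 10.00, O 5.00

C8H10O5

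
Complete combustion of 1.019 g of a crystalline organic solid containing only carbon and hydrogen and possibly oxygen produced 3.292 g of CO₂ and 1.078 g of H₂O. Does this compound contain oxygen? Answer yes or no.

no

mol C = 3.292 g CO₂ ÷ 44.009 g/mol = 0.074803 mol
mol H = 2 × 1.078 g H₂O ÷ 18.015 g/mol = 0.11968 mol
C and H together account for 1.0191 g — essentially the entire 1.019 g sample — so the compound contains no oxygen.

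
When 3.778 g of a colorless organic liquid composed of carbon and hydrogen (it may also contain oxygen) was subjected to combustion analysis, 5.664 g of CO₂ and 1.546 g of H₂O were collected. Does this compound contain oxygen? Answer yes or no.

mol C = 5.664 g CO₂ ÷ 44.009 g/mol = 0.12870 mol
mol H = 2 × 1.546 g H₂O ÷ 18.015 g/mol = 0.17163 mol
C and H account for only 1.7188 g of the 3.778 g sample; the remaining 2.0592 g must be oxygen.

yes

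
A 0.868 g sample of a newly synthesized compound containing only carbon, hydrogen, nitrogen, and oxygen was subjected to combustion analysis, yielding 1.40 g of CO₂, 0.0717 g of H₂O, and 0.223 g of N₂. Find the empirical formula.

C4HN2O2

mol C = 1.40 g CO₂ ÷ 44.009 g/mol = 0.03181 mol
mol H = 2 × 0.0717 g H₂O ÷ 18.015 g/mol = 0.007960 mol
mol N = 2 × 0.223 g N₂ ÷ 28.014 g/mol = 0.01592 mol
mass O = 0.868 − (0.3821 + 0.008024 + 0.2230) = 0.2549 g → mol O = 0.2549 ÷ 15.999 = 0.01593 mol
Divide by the smallest (0.007960 mol): C 3.996, H 1.000, N 2.000, O 2.001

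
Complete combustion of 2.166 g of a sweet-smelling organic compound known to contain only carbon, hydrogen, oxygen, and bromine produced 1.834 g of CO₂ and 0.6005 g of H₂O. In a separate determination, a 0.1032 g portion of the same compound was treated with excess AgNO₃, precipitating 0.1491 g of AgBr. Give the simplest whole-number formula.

C5H8Br2O2

mol C = 1.834 g CO₂ ÷ 44.009 g/mol = 0.041673 mol
mol H = 2 × 0.6005 g H₂O ÷ 18.015 g/mol = 0.066667 mol
From the AgBr data: mol Br per gram of compound = (0.1491 ÷ 187.772) ÷ 0.1032 = 0.0076943 mol/g, so in the 2.166 g combustion sample mol Br = 0.016666 mol
mass O = 2.166 − (0.50054 + 0.067200 + 1.3317) = 0.26660 g → mol O = 0.26660 ÷ 15.999 = 0.016664 mol
Divide by the smallest (0.016664 mol): C 2.501, H 4.001, Br 1.000, O 1.000
Multiplying each by 2 gives whole numbers: C 5.00, H 8.00, Br 2.00, O 2.00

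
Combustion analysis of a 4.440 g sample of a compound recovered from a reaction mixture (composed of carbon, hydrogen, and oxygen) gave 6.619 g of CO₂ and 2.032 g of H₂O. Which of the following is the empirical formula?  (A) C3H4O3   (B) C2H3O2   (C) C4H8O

(B) C2H3O2

mol C = 6.619 g CO₂ ÷ 44.009 g/mol = 0.15040 mol
mol H = 2 × 2.032 g H₂O ÷ 18.015 g/mol = 0.22559 mol
mass O = 4.440 − (1.8065 + 0.22739) = 2.4061 g → mol O = 2.4061 ÷ 15.999 = 0.15039 mol
Divide by the smallest (0.15039 mol): C 1.000, H 1.500, O 1.000
Multiplying each by 2 gives whole numbers: C 2.00, H 3.00, O 2.00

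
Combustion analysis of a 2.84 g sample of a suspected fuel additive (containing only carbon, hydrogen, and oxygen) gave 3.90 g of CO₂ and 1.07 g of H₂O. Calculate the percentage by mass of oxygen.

mol C = 3.90 g CO₂ ÷ 44.009 g/mol = 0.08862 mol
mol H = 2 × 1.07 g H₂O ÷ 18.015 g/mol = 0.1188 mol
mass O = 2.84 − (1.064 + 0.1197) = 1.656 g → mol O = 1.656 ÷ 15.999 = 0.1035 mol
mass % O = 1.656 g ÷ 2.84 g × 100%

58.3%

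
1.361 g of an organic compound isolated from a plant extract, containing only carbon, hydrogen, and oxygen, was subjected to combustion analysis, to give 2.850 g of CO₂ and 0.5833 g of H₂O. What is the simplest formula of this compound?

C2H2O

mol C = 2.850 g CO₂ ÷ 44.009 g/mol = 0.064759 mol
mol H = 2 × 0.5833 g H₂O ÷ 18.015 g/mol = 0.064757 mol
mass O = 1.361 − (0.77783 + 0.065275) = 0.51790 g → mol O = 0.51790 ÷ 15.999 = 0.032371 mol
Divide by the smallest (0.032371 mol): C 2.001, H 2.000, O 1.000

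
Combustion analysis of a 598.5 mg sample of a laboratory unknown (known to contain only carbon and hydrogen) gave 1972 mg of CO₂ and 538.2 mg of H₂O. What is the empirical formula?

mol C = 1.972 g CO₂ ÷ 44.009 g/mol = 0.044809 mol
mol H = 2 × 0.5382 g H₂O ÷ 18.015 g/mol = 0.059750 mol
Divide by the smallest (0.044809 mol): C 1.000, H 1.333
Multiplying each by 3 gives whole numbers: C 3.00, H 4.00

C3H4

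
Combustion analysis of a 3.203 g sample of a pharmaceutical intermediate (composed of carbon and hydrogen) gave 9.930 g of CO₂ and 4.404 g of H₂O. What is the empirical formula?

mol C = 9.930 g CO₂ ÷ 44.009 g/mol = 0.22564 mol
mol H = 2 × 4.404 g H₂O ÷ 18.015 g/mol = 0.48893 mol
Divide by the smallest (0.22564 mol): C 1.000, H 2.167
Multiplying each by 6 gives whole numbers: C 6.00, H 13.00

C6H13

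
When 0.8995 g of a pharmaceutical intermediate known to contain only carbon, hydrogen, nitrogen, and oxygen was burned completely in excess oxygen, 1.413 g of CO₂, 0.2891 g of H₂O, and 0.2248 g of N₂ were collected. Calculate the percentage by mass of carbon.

42.87%

mol C = 1.413 g CO₂ ÷ 44.009 g/mol = 0.032107 mol
mol H = 2 × 0.2891 g H₂O ÷ 18.015 g/mol = 0.032095 mol
mol N = 2 × 0.2248 g N₂ ÷ 28.014 g/mol = 0.016049 mol
mass O = 0.8995 − (0.38564 + 0.032352 + 0.22480) = 0.25671 g → mol O = 0.25671 ÷ 15.999 = 0.016045 mol
mass % C = 0.38564 g ÷ 0.8995 g × 100%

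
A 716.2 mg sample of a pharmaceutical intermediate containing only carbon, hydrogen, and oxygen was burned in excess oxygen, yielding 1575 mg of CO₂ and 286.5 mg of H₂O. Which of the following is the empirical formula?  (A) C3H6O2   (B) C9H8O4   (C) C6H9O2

mol C = 1.575 g CO₂ ÷ 44.009 g/mol = 0.035788 mol
mol H = 2 × 0.2865 g H₂O ÷ 18.015 g/mol = 0.031807 mol
mass O = 0.7162 − (0.42985 + 0.032061) = 0.25429 g → mol O = 0.25429 ÷ 15.999 = 0.015894 mol
Divide by the smallest (0.015894 mol): C 2.252, H 2.001, O 1.000
Multiplying each by 4 gives whole numbers: C 9.01, H 8.00, O 4.00

(B) C9H8O4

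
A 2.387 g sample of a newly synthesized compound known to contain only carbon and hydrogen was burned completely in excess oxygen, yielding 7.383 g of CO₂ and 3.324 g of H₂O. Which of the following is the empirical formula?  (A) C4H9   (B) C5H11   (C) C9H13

(B) C5H11

mol C = 7.383 g CO₂ ÷ 44.009 g/mol = 0.16776 mol
mol H = 2 × 3.324 g H₂O ÷ 18.015 g/mol = 0.36903 mol
Divide by the smallest (0.16776 mol): C 1.000, H 2.200
Multiplying each by 5 gives whole numbers: C 5.00, H 11.00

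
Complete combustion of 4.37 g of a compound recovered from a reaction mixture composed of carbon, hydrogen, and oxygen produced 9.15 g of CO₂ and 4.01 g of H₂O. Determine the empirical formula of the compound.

mol C = 9.15 g CO₂ ÷ 44.009 g/mol = 0.2079 mol
mol H = 2 × 4.01 g H₂O ÷ 18.015 g/mol = 0.4452 mol
mass O = 4.37 − (2.497 + 0.4487) = 1.424 g → mol O = 1.424 ÷ 15.999 = 0.08901 mol
Divide by the smallest (0.08901 mol): C 2.336, H 5.002, O 1.000
Multiplying each by 3 gives whole numbers: C 7.01, H 15.01, O 3.00

C7H15O3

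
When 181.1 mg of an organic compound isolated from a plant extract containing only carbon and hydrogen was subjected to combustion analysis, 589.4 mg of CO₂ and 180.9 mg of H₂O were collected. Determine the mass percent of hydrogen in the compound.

mol C = 0.5894 g CO₂ ÷ 44.009 g/mol = 0.013393 mol
mol H = 2 × 0.1809 g H₂O ÷ 18.015 g/mol = 0.020083 mol
mass % H = 0.020244 g ÷ 0.1811 g × 100%

11.18%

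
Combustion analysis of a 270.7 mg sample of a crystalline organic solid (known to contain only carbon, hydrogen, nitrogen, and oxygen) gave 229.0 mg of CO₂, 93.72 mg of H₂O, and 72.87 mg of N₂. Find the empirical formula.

C2H4N2O3

mol C = 0.2290 g CO₂ ÷ 44.009 g/mol = 0.0052035 mol
mol H = 2 × 0.09372 g H₂O ÷ 18.015 g/mol = 0.010405 mol
mol N = 2 × 0.07287 g N₂ ÷ 28.014 g/mol = 0.0052024 mol
mass O = 0.2707 − (0.062499 + 0.010488 + 0.072870) = 0.12484 g → mol O = 0.12484 ÷ 15.999 = 0.0078032 mol
Divide by the smallest (0.0052024 mol): C 1.000, H 2.000, N 1.000, O 1.500
Multiplying each by 2 gives whole numbers: C 2.00, H 4.00, N 2.00, O 3.00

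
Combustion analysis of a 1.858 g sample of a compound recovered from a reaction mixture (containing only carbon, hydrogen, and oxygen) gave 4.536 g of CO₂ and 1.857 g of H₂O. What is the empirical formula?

C4H8O

mol C = 4.536 g CO₂ ÷ 44.009 g/mol = 0.10307 mol
mol H = 2 × 1.857 g H₂O ÷ 18.015 g/mol = 0.20616 mol
mass O = 1.858 − (1.2380 + 0.20781) = 0.41222 g → mol O = 0.41222 ÷ 15.999 = 0.025765 mol
Divide by the smallest (0.025765 mol): C 4.000, H 8.002, O 1.000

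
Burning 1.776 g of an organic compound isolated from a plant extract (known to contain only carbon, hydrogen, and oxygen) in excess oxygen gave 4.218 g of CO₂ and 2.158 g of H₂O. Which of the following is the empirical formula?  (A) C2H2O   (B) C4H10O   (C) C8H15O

mol C = 4.218 g CO₂ ÷ 44.009 g/mol = 0.095844 mol
mol H = 2 × 2.158 g H₂O ÷ 18.015 g/mol = 0.23958 mol
mass O = 1.776 − (1.1512 + 0.24149) = 0.38332 g → mol O = 0.38332 ÷ 15.999 = 0.023959 mol
Divide by the smallest (0.023959 mol): C 4.000, H 9.999, O 1.000

(B) C4H10O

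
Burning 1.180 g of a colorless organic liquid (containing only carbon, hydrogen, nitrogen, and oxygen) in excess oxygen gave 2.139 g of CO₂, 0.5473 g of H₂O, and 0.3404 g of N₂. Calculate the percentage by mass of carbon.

49.47%

mol C = 2.139 g CO₂ ÷ 44.009 g/mol = 0.048604 mol
mol H = 2 × 0.5473 g H₂O ÷ 18.015 g/mol = 0.060760 mol
mol N = 2 × 0.3404 g N₂ ÷ 28.014 g/mol = 0.024302 mol
mass O = 1.180 − (0.58378 + 0.061247 + 0.34040) = 0.19457 g → mol O = 0.19457 ÷ 15.999 = 0.012162 mol
mass % C = 0.58378 g ÷ 1.180 g × 100%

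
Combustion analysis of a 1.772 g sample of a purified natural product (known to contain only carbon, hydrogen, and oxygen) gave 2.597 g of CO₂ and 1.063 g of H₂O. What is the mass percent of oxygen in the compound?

53.29%

mol C = 2.597 g CO₂ ÷ 44.009 g/mol = 0.059011 mol
mol H = 2 × 1.063 g H₂O ÷ 18.015 g/mol = 0.11801 mol
mass O = 1.772 − (0.70878 + 0.11896) = 0.94427 g → mol O = 0.94427 ÷ 15.999 = 0.059020 mol
mass % O = 0.94427 g ÷ 1.772 g × 100%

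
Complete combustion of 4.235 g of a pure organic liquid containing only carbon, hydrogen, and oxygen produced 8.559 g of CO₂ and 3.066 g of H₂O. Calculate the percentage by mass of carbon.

55.16%

mol C = 8.559 g CO₂ ÷ 44.009 g/mol = 0.19448 mol
mol H = 2 × 3.066 g H₂O ÷ 18.015 g/mol = 0.34038 mol
mass O = 4.235 − (2.3359 + 0.34311) = 1.5560 g → mol O = 1.5560 ÷ 15.999 = 0.097254 mol
mass % C = 2.3359 g ÷ 4.235 g × 100%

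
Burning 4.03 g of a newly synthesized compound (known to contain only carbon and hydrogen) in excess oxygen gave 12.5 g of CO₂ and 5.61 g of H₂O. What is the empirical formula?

mol C = 12.5 g CO₂ ÷ 44.009 g/mol = 0.2840 mol
mol H = 2 × 5.61 g H₂O ÷ 18.015 g/mol = 0.6228 mol
Divide by the smallest (0.2840 mol): C 1.000, H 2.193
Multiplying each by 5 gives whole numbers: C 5.00, H 10.96

C5H11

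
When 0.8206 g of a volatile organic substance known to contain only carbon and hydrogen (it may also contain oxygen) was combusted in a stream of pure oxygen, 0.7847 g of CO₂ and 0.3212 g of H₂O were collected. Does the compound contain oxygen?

mol C = 0.7847 g CO₂ ÷ 44.009 g/mol = 0.017830 mol
mol H = 2 × 0.3212 g H₂O ÷ 18.015 g/mol = 0.035659 mol
C and H account for only 0.25011 g of the 0.8206 g sample; the remaining 0.57049 g must be oxygen.

yes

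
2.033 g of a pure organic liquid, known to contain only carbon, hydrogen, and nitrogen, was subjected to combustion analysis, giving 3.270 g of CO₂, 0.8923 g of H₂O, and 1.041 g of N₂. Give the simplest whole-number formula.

C3H4N3

mol C = 3.270 g CO₂ ÷ 44.009 g/mol = 0.074303 mol
mol H = 2 × 0.8923 g H₂O ÷ 18.015 g/mol = 0.099062 mol
mol N = 2 × 1.041 g N₂ ÷ 28.014 g/mol = 0.074320 mol
Divide by the smallest (0.074303 mol): C 1.000, H 1.333, N 1.000
Multiplying each by 3 gives whole numbers: C 3.00, H 4.00, N 3.00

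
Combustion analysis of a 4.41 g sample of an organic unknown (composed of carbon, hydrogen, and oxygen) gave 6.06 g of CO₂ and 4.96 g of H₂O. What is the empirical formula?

CH4O

mol C = 6.06 g CO₂ ÷ 44.009 g/mol = 0.1377 mol
mol H = 2 × 4.96 g H₂O ÷ 18.015 g/mol = 0.5507 mol
mass O = 4.41 − (1.654 + 0.5551) = 2.201 g → mol O = 2.201 ÷ 15.999 = 0.1376 mol
Divide by the smallest (0.1376 mol): C 1.001, H 4.003, O 1.000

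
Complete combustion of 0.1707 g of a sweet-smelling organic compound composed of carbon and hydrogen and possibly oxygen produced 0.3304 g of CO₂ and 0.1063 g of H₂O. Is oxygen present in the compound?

yes

mol C = 0.3304 g CO₂ ÷ 44.009 g/mol = 0.0075076 mol
mol H = 2 × 0.1063 g H₂O ÷ 18.015 g/mol = 0.011801 mol
C and H account for only 0.10207 g of the 0.1707 g sample; the remaining 0.068631 g must be oxygen.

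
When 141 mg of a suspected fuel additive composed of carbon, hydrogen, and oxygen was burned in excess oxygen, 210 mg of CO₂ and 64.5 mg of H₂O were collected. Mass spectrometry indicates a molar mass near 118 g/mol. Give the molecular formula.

C4H6O4

mol C = 0.210 g CO₂ ÷ 44.009 g/mol = 0.004772 mol
mol H = 2 × 0.0645 g H₂O ÷ 18.015 g/mol = 0.007161 mol
mass O = 0.141 − (0.05731 + 0.007218) = 0.07647 g → mol O = 0.07647 ÷ 15.999 = 0.004780 mol
Divide by the smallest (0.004772 mol): C 1.000, H 1.501, O 1.002
Multiplying each by 2 gives whole numbers: C 2.00, H 3.00, O 2.00
Empirical formula: C2H3O2
Empirical-formula mass = 59.04 g/mol; 118 ÷ 59.04 ≈ 2, so the molecular formula is C4H6O4.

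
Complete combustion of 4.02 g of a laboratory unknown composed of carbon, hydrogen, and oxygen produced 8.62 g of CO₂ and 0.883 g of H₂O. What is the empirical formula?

mol C = 8.62 g CO₂ ÷ 44.009 g/mol = 0.1959 mol
mol H = 2 × 0.883 g H₂O ÷ 18.015 g/mol = 0.09803 mol
mass O = 4.02 − (2.353 + 0.09881) = 1.569 g → mol O = 1.569 ÷ 15.999 = 0.09804 mol
Divide by the smallest (0.09803 mol): C 1.998, H 1.000, O 1.000

C2HO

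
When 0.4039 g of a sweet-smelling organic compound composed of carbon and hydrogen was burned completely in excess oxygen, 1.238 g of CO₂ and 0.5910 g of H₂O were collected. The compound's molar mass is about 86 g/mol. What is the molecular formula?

mol C = 1.238 g CO₂ ÷ 44.009 g/mol = 0.028131 mol
mol H = 2 × 0.5910 g H₂O ÷ 18.015 g/mol = 0.065612 mol
Divide by the smallest (0.028131 mol): C 1.000, H 2.332
Multiplying each by 3 gives whole numbers: C 3.00, H 7.00
Empirical formula: C3H7
Empirical-formula mass = 43.09 g/mol; 86 ÷ 43.09 ≈ 2, so the molecular formula is C6H14.

C6H14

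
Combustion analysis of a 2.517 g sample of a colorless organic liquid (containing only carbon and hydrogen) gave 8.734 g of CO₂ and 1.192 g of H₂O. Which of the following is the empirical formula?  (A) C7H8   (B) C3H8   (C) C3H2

(C) C3H2

mol C = 8.734 g CO₂ ÷ 44.009 g/mol = 0.19846 mol
mol H = 2 × 1.192 g H₂O ÷ 18.015 g/mol = 0.13233 mol
Divide by the smallest (0.13233 mol): C 1.500, H 1.000
Multiplying each by 2 gives whole numbers: C 3.00, H 2.00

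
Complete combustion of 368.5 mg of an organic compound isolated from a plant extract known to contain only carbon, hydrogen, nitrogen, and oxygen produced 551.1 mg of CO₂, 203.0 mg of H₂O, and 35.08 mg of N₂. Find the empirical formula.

mol C = 0.5511 g CO₂ ÷ 44.009 g/mol = 0.012522 mol
mol H = 2 × 0.2030 g H₂O ÷ 18.015 g/mol = 0.022537 mol
mol N = 2 × 0.03508 g N₂ ÷ 28.014 g/mol = 0.0025045 mol
mass O = 0.3685 − (0.15041 + 0.022717 + 0.035080) = 0.16030 g → mol O = 0.16030 ÷ 15.999 = 0.010019 mol
Divide by the smallest (0.0025045 mol): C 5.000, H 8.999, N 1.000, O 4.001

C5H9NO4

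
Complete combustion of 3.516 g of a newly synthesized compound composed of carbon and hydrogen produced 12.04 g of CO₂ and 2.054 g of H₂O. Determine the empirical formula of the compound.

C6H5

mol C = 12.04 g CO₂ ÷ 44.009 g/mol = 0.27358 mol
mol H = 2 × 2.054 g H₂O ÷ 18.015 g/mol = 0.22803 mol
Divide by the smallest (0.22803 mol): C 1.200, H 1.000
Multiplying each by 5 gives whole numbers: C 6.00, H 5.00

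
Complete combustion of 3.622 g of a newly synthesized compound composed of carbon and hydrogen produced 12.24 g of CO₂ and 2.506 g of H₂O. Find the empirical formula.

CH

mol C = 12.24 g CO₂ ÷ 44.009 g/mol = 0.27812 mol
mol H = 2 × 2.506 g H₂O ÷ 18.015 g/mol = 0.27821 mol
Divide by the smallest (0.27812 mol): C 1.000, H 1.000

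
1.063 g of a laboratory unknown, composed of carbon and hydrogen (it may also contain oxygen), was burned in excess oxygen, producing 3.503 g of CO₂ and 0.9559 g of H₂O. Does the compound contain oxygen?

mol C = 3.503 g CO₂ ÷ 44.009 g/mol = 0.079597 mol
mol H = 2 × 0.9559 g H₂O ÷ 18.015 g/mol = 0.10612 mol
C and H together account for 1.0630 g — essentially the entire 1.063 g sample — so the compound contains no oxygen.

no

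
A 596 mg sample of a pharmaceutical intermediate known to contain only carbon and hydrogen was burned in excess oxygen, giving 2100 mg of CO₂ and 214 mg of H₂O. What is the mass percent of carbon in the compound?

mol C = 2.10 g CO₂ ÷ 44.009 g/mol = 0.04772 mol
mol H = 2 × 0.214 g H₂O ÷ 18.015 g/mol = 0.02376 mol
mass % C = 0.5731 g ÷ 0.596 g × 100%

96.2%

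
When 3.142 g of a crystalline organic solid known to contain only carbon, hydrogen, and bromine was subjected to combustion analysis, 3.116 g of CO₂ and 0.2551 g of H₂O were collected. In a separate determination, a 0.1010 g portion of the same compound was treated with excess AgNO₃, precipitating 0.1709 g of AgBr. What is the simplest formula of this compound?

mol C = 3.116 g CO₂ ÷ 44.009 g/mol = 0.070804 mol
mol H = 2 × 0.2551 g H₂O ÷ 18.015 g/mol = 0.028321 mol
From the AgBr data: mol Br per gram of compound = (0.1709 ÷ 187.772) ÷ 0.1010 = 0.0090113 mol/g, so in the 3.142 g combustion sample mol Br = 0.028314 mol
Divide by the smallest (0.028314 mol): C 2.501, H 1.000, Br 1.000
Multiplying each by 2 gives whole numbers: C 5.00, H 2.00, Br 2.00

C5H2Br2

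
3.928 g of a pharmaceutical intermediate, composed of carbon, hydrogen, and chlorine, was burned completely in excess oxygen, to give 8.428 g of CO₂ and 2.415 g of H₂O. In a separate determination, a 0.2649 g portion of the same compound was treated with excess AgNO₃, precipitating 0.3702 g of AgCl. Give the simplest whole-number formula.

mol C = 8.428 g CO₂ ÷ 44.009 g/mol = 0.19151 mol
mol H = 2 × 2.415 g H₂O ÷ 18.015 g/mol = 0.26811 mol
From the AgCl data: mol Cl per gram of compound = (0.3702 ÷ 143.318) ÷ 0.2649 = 0.0097511 mol/g, so in the 3.928 g combustion sample mol Cl = 0.038302 mol
Divide by the smallest (0.038302 mol): C 5.000, H 7.000, Cl 1.000

C5H7Cl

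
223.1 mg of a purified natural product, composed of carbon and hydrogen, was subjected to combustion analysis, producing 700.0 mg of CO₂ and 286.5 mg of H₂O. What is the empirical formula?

CH2

mol C = 0.7000 g CO₂ ÷ 44.009 g/mol = 0.015906 mol
mol H = 2 × 0.2865 g H₂O ÷ 18.015 g/mol = 0.031807 mol
Divide by the smallest (0.015906 mol): C 1.000, H 2.000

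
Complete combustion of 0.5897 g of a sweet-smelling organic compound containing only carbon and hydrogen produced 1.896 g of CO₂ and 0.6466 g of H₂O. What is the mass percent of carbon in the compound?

87.75%

mol C = 1.896 g CO₂ ÷ 44.009 g/mol = 0.043082 mol
mol H = 2 × 0.6466 g H₂O ÷ 18.015 g/mol = 0.071785 mol
mass % C = 0.51746 g ÷ 0.5897 g × 100%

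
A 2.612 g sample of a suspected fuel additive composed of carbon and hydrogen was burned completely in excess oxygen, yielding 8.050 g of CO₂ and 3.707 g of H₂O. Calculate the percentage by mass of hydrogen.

15.88%

mol C = 8.050 g CO₂ ÷ 44.009 g/mol = 0.18292 mol
mol H = 2 × 3.707 g H₂O ÷ 18.015 g/mol = 0.41155 mol
mass % H = 0.41484 g ÷ 2.612 g × 100%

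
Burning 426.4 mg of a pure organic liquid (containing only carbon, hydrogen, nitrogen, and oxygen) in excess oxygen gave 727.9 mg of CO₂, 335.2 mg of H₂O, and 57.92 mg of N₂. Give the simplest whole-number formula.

mol C = 0.7279 g CO₂ ÷ 44.009 g/mol = 0.016540 mol
mol H = 2 × 0.3352 g H₂O ÷ 18.015 g/mol = 0.037213 mol
mol N = 2 × 0.05792 g N₂ ÷ 28.014 g/mol = 0.0041351 mol
mass O = 0.4264 − (0.19866 + 0.037511 + 0.057920) = 0.13231 g → mol O = 0.13231 ÷ 15.999 = 0.0082699 mol
Divide by the smallest (0.0041351 mol): C 4.000, H 8.999, N 1.000, O 2.000

C4H9NO2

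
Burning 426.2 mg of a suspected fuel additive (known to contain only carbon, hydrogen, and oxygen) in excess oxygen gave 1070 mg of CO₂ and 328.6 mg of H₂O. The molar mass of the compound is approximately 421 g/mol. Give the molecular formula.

mol C = 1.070 g CO₂ ÷ 44.009 g/mol = 0.024313 mol
mol H = 2 × 0.3286 g H₂O ÷ 18.015 g/mol = 0.036481 mol
mass O = 0.4262 − (0.29203 + 0.036773) = 0.097401 g → mol O = 0.097401 ÷ 15.999 = 0.0060880 mol
Divide by the smallest (0.0060880 mol): C 3.994, H 5.992, O 1.000
Empirical formula: C4H6O
Empirical-formula mass = 70.09 g/mol; 421 ÷ 70.09 ≈ 6, so the molecular formula is C24H36O6.

C24H36O6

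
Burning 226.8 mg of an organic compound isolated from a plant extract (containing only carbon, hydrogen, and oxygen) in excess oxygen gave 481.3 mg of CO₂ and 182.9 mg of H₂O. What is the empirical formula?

C7H13O3

mol C = 0.4813 g CO₂ ÷ 44.009 g/mol = 0.010936 mol
mol H = 2 × 0.1829 g H₂O ÷ 18.015 g/mol = 0.020305 mol
mass O = 0.2268 − (0.13136 + 0.020468) = 0.074975 g → mol O = 0.074975 ÷ 15.999 = 0.0046862 mol
Divide by the smallest (0.0046862 mol): C 2.334, H 4.333, O 1.000
Multiplying each by 3 gives whole numbers: C 7.00, H 13.00, O 3.00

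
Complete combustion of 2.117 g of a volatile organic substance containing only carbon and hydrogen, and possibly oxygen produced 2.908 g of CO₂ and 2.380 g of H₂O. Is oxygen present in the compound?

yes

mol C = 2.908 g CO₂ ÷ 44.009 g/mol = 0.066077 mol
mol H = 2 × 2.380 g H₂O ÷ 18.015 g/mol = 0.26422 mol
C and H account for only 1.0600 g of the 2.117 g sample; the remaining 1.0570 g must be oxygen.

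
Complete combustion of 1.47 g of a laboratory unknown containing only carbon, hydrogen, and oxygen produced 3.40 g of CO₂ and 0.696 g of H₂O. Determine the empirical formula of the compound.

mol C = 3.40 g CO₂ ÷ 44.009 g/mol = 0.07726 mol
mol H = 2 × 0.696 g H₂O ÷ 18.015 g/mol = 0.07727 mol
mass O = 1.47 − (0.9279 + 0.07789) = 0.4642 g → mol O = 0.4642 ÷ 15.999 = 0.02901 mol
Divide by the smallest (0.02901 mol): C 2.663, H 2.663, O 1.000
Multiplying each by 3 gives whole numbers: C 7.99, H 7.99, O 3.00

C8H8O3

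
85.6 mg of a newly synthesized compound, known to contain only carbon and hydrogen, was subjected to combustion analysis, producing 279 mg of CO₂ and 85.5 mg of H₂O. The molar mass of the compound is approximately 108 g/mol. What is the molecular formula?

mol C = 0.279 g CO₂ ÷ 44.009 g/mol = 0.006340 mol
mol H = 2 × 0.0855 g H₂O ÷ 18.015 g/mol = 0.009492 mol
Divide by the smallest (0.006340 mol): C 1.000, H 1.497
Multiplying each by 2 gives whole numbers: C 2.00, H 2.99
Empirical formula: C2H3
Empirical-formula mass = 27.05 g/mol; 108 ÷ 27.05 ≈ 4, so the molecular formula is C8H12.

C8H12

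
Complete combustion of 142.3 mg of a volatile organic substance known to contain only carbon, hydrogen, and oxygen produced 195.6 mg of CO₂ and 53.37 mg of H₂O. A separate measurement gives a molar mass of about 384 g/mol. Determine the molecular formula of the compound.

mol C = 0.1956 g CO₂ ÷ 44.009 g/mol = 0.0044445 mol
mol H = 2 × 0.05337 g H₂O ÷ 18.015 g/mol = 0.0059251 mol
mass O = 0.1423 − (0.053383 + 0.0059725) = 0.082944 g → mol O = 0.082944 ÷ 15.999 = 0.0051843 mol
Divide by the smallest (0.0044445 mol): C 1.000, H 1.333, O 1.166
Multiplying each by 6 gives whole numbers: C 6.00, H 8.00, O 7.00
Empirical formula: C6H8O7
Empirical-formula mass = 192.12 g/mol; 384 ÷ 192.12 ≈ 2, so the molecular formula is C12H16O14.

C12H16O14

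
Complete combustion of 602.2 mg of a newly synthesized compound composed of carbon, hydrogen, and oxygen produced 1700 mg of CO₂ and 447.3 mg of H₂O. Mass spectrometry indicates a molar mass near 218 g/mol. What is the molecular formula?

mol C = 1.700 g CO₂ ÷ 44.009 g/mol = 0.038628 mol
mol H = 2 × 0.4473 g H₂O ÷ 18.015 g/mol = 0.049659 mol
mass O = 0.6022 − (0.46397 + 0.050056) = 0.088178 g → mol O = 0.088178 ÷ 15.999 = 0.0055114 mol
Divide by the smallest (0.0055114 mol): C 7.009, H 9.010, O 1.000
Empirical formula: C7H9O
Empirical-formula mass = 109.15 g/mol; 218 ÷ 109.15 ≈ 2, so the molecular formula is C14H18O2.

C14H18O2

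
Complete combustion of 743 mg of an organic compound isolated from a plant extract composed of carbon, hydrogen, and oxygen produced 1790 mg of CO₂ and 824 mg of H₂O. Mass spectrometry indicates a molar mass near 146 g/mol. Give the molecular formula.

C8H18O2

mol C = 1.79 g CO₂ ÷ 44.009 g/mol = 0.04067 mol
mol H = 2 × 0.824 g H₂O ÷ 18.015 g/mol = 0.09148 mol
mass O = 0.743 − (0.4885 + 0.09221) = 0.1623 g → mol O = 0.1623 ÷ 15.999 = 0.01014 mol
Divide by the smallest (0.01014 mol): C 4.010, H 9.020, O 1.000
Empirical formula: C4H9O
Empirical-formula mass = 73.11 g/mol; 146 ÷ 73.11 ≈ 2, so the molecular formula is C8H18O2.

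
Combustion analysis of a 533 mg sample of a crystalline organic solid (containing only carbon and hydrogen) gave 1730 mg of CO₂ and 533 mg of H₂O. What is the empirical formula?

C2H3

mol C = 1.73 g CO₂ ÷ 44.009 g/mol = 0.03931 mol
mol H = 2 × 0.533 g H₂O ÷ 18.015 g/mol = 0.05917 mol
Divide by the smallest (0.03931 mol): C 1.000, H 1.505
Multiplying each by 2 gives whole numbers: C 2.00, H 3.01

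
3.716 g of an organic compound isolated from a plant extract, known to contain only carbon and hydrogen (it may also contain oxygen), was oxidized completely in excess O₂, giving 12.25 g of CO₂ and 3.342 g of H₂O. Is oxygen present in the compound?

no

mol C = 12.25 g CO₂ ÷ 44.009 g/mol = 0.27835 mol
mol H = 2 × 3.342 g H₂O ÷ 18.015 g/mol = 0.37102 mol
C and H together account for 3.7173 g — essentially the entire 3.716 g sample — so the compound contains no oxygen.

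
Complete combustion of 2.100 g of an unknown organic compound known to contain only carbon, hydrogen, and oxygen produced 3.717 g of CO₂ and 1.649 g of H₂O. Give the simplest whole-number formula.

mol C = 3.717 g CO₂ ÷ 44.009 g/mol = 0.084460 mol
mol H = 2 × 1.649 g H₂O ÷ 18.015 g/mol = 0.18307 mol
mass O = 2.100 − (1.0144 + 0.18453) = 0.90102 g → mol O = 0.90102 ÷ 15.999 = 0.056317 mol
Divide by the smallest (0.056317 mol): C 1.500, H 3.251, O 1.000
Multiplying each by 4 gives whole numbers: C 6.00, H 13.00, O 4.00

C6H13O4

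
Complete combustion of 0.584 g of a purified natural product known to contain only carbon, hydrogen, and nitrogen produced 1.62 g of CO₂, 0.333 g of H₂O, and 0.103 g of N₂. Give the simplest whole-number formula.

mol C = 1.62 g CO₂ ÷ 44.009 g/mol = 0.03681 mol
mol H = 2 × 0.333 g H₂O ÷ 18.015 g/mol = 0.03697 mol
mol N = 2 × 0.103 g N₂ ÷ 28.014 g/mol = 0.007353 mol
Divide by the smallest (0.007353 mol): C 5.006, H 5.027, N 1.000

C5H5N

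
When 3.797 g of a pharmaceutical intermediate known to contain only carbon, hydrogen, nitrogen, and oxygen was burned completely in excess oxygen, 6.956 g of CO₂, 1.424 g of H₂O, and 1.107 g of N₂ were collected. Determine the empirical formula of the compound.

mol C = 6.956 g CO₂ ÷ 44.009 g/mol = 0.15806 mol
mol H = 2 × 1.424 g H₂O ÷ 18.015 g/mol = 0.15809 mol
mol N = 2 × 1.107 g N₂ ÷ 28.014 g/mol = 0.079032 mol
mass O = 3.797 − (1.8984 + 0.15936 + 1.1070) = 0.63220 g → mol O = 0.63220 ÷ 15.999 = 0.039515 mol
Divide by the smallest (0.039515 mol): C 4.000, H 4.001, N 2.000, O 1.000

C4H4N2O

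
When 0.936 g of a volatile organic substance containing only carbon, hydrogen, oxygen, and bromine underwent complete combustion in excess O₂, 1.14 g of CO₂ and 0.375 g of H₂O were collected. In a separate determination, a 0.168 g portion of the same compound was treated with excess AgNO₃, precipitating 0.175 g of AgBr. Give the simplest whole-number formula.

mol C = 1.14 g CO₂ ÷ 44.009 g/mol = 0.02590 mol
mol H = 2 × 0.375 g H₂O ÷ 18.015 g/mol = 0.04163 mol
From the AgBr data: mol Br per gram of compound = (0.175 ÷ 187.772) ÷ 0.168 = 0.005548 mol/g, so in the 0.936 g combustion sample mol Br = 0.005192 mol
mass O = 0.936 − (0.3111 + 0.04197 + 0.4149) = 0.1680 g → mol O = 0.1680 ÷ 15.999 = 0.01050 mol
Divide by the smallest (0.005192 mol): C 4.989, H 8.018, Br 1.000, O 2.022

C5H8BrO2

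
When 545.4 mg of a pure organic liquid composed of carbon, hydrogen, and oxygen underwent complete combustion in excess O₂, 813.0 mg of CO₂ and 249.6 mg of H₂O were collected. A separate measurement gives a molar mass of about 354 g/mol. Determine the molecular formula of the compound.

C12H18O12

mol C = 0.8130 g CO₂ ÷ 44.009 g/mol = 0.018473 mol
mol H = 2 × 0.2496 g H₂O ÷ 18.015 g/mol = 0.027710 mol
mass O = 0.5454 − (0.22189 + 0.027932) = 0.29558 g → mol O = 0.29558 ÷ 15.999 = 0.018475 mol
Divide by the smallest (0.018473 mol): C 1.000, H 1.500, O 1.000
Multiplying each by 2 gives whole numbers: C 2.00, H 3.00, O 2.00
Empirical formula: C2H3O2
Empirical-formula mass = 59.04 g/mol; 354 ÷ 59.04 ≈ 6, so the molecular formula is C12H18O12.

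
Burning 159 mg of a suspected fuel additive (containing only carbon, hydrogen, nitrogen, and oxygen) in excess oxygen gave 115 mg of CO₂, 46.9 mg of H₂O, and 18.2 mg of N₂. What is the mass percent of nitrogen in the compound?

11.4%

mol C = 0.115 g CO₂ ÷ 44.009 g/mol = 0.002613 mol
mol H = 2 × 0.0469 g H₂O ÷ 18.015 g/mol = 0.005207 mol
mol N = 2 × 0.0182 g N₂ ÷ 28.014 g/mol = 0.001299 mol
mass O = 0.159 − (0.03139 + 0.005248 + 0.01820) = 0.1042 g → mol O = 0.1042 ÷ 15.999 = 0.006511 mol
mass % N = 0.01820 g ÷ 0.159 g × 100%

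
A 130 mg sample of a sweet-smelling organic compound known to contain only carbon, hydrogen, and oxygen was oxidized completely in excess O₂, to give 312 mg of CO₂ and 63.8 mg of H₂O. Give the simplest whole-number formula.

C3H3O

mol C = 0.312 g CO₂ ÷ 44.009 g/mol = 0.007089 mol
mol H = 2 × 0.0638 g H₂O ÷ 18.015 g/mol = 0.007083 mol
mass O = 0.130 − (0.08515 + 0.007140) = 0.03771 g → mol O = 0.03771 ÷ 15.999 = 0.002357 mol
Divide by the smallest (0.002357 mol): C 3.008, H 3.005, O 1.000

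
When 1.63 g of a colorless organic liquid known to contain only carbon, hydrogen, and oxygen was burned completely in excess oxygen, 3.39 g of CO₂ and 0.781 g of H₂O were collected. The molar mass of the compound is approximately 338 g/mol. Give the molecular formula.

mol C = 3.39 g CO₂ ÷ 44.009 g/mol = 0.07703 mol
mol H = 2 × 0.781 g H₂O ÷ 18.015 g/mol = 0.08671 mol
mass O = 1.63 − (0.9252 + 0.08740) = 0.6174 g → mol O = 0.6174 ÷ 15.999 = 0.03859 mol
Divide by the smallest (0.03859 mol): C 1.996, H 2.247, O 1.000
Multiplying each by 4 gives whole numbers: C 7.98, H 8.99, O 4.00
Empirical formula: C8H9O4
Empirical-formula mass = 169.16 g/mol; 338 ÷ 169.16 ≈ 2, so the molecular formula is C16H18O8.

C16H18O8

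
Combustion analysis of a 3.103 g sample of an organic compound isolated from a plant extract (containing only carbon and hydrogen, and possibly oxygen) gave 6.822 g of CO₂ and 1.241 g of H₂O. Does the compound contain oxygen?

yes

mol C = 6.822 g CO₂ ÷ 44.009 g/mol = 0.15501 mol
mol H = 2 × 1.241 g H₂O ÷ 18.015 g/mol = 0.13777 mol
C and H account for only 2.0007 g of the 3.103 g sample; the remaining 1.1023 g must be oxygen.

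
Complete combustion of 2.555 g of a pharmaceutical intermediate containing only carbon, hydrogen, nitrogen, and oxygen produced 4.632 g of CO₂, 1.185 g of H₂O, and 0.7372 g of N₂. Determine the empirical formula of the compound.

C4H5N2O

mol C = 4.632 g CO₂ ÷ 44.009 g/mol = 0.10525 mol
mol H = 2 × 1.185 g H₂O ÷ 18.015 g/mol = 0.13156 mol
mol N = 2 × 0.7372 g N₂ ÷ 28.014 g/mol = 0.052631 mol
mass O = 2.555 − (1.2642 + 0.13261 + 0.73720) = 0.42102 g → mol O = 0.42102 ÷ 15.999 = 0.026315 mol
Divide by the smallest (0.026315 mol): C 4.000, H 4.999, N 2.000, O 1.000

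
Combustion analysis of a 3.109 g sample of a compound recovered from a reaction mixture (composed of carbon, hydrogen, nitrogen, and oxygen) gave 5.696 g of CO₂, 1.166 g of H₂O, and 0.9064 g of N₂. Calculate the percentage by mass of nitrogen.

mol C = 5.696 g CO₂ ÷ 44.009 g/mol = 0.12943 mol
mol H = 2 × 1.166 g H₂O ÷ 18.015 g/mol = 0.12945 mol
mol N = 2 × 0.9064 g N₂ ÷ 28.014 g/mol = 0.064711 mol
mass O = 3.109 − (1.5546 + 0.13048 + 0.90640) = 0.51756 g → mol O = 0.51756 ÷ 15.999 = 0.032349 mol
mass % N = 0.90640 g ÷ 3.109 g × 100%

29.15%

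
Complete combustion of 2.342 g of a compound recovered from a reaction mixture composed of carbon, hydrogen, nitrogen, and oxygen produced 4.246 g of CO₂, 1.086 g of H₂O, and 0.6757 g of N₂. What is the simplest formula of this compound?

mol C = 4.246 g CO₂ ÷ 44.009 g/mol = 0.096480 mol
mol H = 2 × 1.086 g H₂O ÷ 18.015 g/mol = 0.12057 mol
mol N = 2 × 0.6757 g N₂ ÷ 28.014 g/mol = 0.048240 mol
mass O = 2.342 − (1.1588 + 0.12153 + 0.67570) = 0.38594 g → mol O = 0.38594 ÷ 15.999 = 0.024123 mol
Divide by the smallest (0.024123 mol): C 4.000, H 4.998, N 2.000, O 1.000

C4H5N2O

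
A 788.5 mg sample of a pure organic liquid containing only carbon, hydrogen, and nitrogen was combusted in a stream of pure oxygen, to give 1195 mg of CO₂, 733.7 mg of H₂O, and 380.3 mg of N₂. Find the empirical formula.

CH3N

mol C = 1.195 g CO₂ ÷ 44.009 g/mol = 0.027154 mol
mol H = 2 × 0.7337 g H₂O ÷ 18.015 g/mol = 0.081454 mol
mol N = 2 × 0.3803 g N₂ ÷ 28.014 g/mol = 0.027151 mol
Divide by the smallest (0.027151 mol): C 1.000, H 3.000, N 1.000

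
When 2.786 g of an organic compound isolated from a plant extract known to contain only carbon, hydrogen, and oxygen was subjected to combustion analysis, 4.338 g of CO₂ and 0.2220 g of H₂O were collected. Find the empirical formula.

mol C = 4.338 g CO₂ ÷ 44.009 g/mol = 0.098571 mol
mol H = 2 × 0.2220 g H₂O ÷ 18.015 g/mol = 0.024646 mol
mass O = 2.786 − (1.1839 + 0.024843) = 1.5772 g → mol O = 1.5772 ÷ 15.999 = 0.098583 mol
Divide by the smallest (0.024646 mol): C 3.999, H 1.000, O 4.000

C4HO4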